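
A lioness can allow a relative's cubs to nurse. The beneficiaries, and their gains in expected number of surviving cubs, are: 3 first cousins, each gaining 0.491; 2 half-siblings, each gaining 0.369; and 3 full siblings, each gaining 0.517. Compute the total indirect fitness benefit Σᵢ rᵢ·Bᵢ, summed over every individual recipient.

r to a first cousin = 1/8 (first cousins share one grandparent pair — two paths of length 4: r = 2·(1/2)^4 = 1/8).
r to a half-sibling = 1/4 (half-sibs share one parent — one path of length 2: r = (1/2)^2 = 1/4).
r to a full sibling = 0.5 (full sibs share both parents — two paths of length 2: r = 2·(1/2)^2 = 1/2).
Summing one r·B term per recipient: 3·0.125·0.491 + 2·0.25·0.369 + 3·0.5·0.517 = 1.144125.

1.144125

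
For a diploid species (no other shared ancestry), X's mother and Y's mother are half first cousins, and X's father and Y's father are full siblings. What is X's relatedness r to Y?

Relatedness sums over independent paths through distinct common ancestors.
X and Y are related in two ways: half second cousins through their mothers (r = 1/64) and first cousins through their fathers (r = 1/8).
r = 1/64 + 1/8 = 0.140625.

0.140625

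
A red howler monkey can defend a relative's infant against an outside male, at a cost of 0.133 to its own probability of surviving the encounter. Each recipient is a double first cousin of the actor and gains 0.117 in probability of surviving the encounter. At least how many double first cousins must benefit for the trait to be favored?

5

r to a double first cousin = 1/4 (double first cousins share both grandparent pairs — four paths of length 4: r = 4·(1/2)^4 = 1/4).
Hamilton's rule: n·r·B > C  ⇒  n > C/(r·B) = 0.133/(0.25·0.117) = 4.547.
The smallest integer exceeding 4.547 is 5.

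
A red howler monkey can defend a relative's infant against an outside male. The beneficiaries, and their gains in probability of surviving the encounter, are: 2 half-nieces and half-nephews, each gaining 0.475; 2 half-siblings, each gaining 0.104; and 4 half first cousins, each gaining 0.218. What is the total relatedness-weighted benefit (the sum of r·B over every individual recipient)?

r to a half-niece or half-nephew = 0.125 (half-aunt/uncle↔niece/nephew: one path of length 3: r = (1/2)^3 = 1/8).
r to a half-sibling = 1/4 (half-sibs share one parent — one path of length 2: r = (1/2)^2 = 1/4).
r to a half first cousin = 1/16 (half first cousins share one grandparent — one path of length 4: r = (1/2)^4 = 1/16).
Summing one r·B term per recipient: 2·0.125·0.475 + 2·0.25·0.104 + 4·0.0625·0.218 = 0.22525.

0.22525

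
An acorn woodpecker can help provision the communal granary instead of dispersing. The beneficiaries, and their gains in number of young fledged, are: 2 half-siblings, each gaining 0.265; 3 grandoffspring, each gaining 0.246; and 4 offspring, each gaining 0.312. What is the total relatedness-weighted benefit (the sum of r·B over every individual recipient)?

r to a half-sibling = 0.25 (half-sibs share one parent — one path of length 2: r = (1/2)^2 = 1/4).
r to a grandoffspring = 1/4 (two parent–offspring links: r = (1/2)^2 = 1/4).
r to an offspring = 1/2 (one parent–offspring link: r = (1/2)^1 = 1/2).
Summing one r·B term per recipient: 2·0.25·0.265 + 3·0.25·0.246 + 4·0.5·0.312 = 0.941.

0.941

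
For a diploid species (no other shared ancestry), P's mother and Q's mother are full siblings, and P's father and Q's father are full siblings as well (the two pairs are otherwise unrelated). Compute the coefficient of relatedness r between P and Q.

Independent pedigree routes through distinct common ancestors add.
P and Q are related in two ways: first cousins through their mothers (r = 1/8) and first cousins through their fathers (r = 1/8) — i.e. double first cousins.
r = 1/8 + 1/8 = 0.25.

0.25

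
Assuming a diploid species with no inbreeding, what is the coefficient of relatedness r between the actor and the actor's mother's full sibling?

Each parent–offspring link contributes a factor of 1/2, and independent paths through distinct common ancestors add.
Full aunt/uncle↔niece/nephew: two paths of length 3 through the shared grandparent pair: r = 2·(1/2)^3 = 1/4.

0.25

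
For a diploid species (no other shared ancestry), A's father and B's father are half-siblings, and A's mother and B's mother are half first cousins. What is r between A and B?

0.078125

Wright's path rule: contributions from independent ancestry routes add.
A and B are related in two ways: half first cousins through their fathers (r = 1/16) and half second cousins through their mothers (r = 1/64).
r = 1/16 + 1/64 = 0.078125.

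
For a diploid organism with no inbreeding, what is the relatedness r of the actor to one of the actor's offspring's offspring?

Each parent–offspring link contributes a factor of 1/2, and independent paths through distinct common ancestors add.
Two parent–offspring links: r = (1/2)^2 = 1/4.

0.25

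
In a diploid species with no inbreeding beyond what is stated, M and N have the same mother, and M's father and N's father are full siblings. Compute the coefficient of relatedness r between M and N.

Relatedness sums over independent paths through distinct common ancestors.
M and N are related in two ways: half-sibs through their shared mother (r = 1/4) and first cousins through their fathers (r = 1/8).
r = 1/4 + 1/8 = 3/8 = 0.375.

0.375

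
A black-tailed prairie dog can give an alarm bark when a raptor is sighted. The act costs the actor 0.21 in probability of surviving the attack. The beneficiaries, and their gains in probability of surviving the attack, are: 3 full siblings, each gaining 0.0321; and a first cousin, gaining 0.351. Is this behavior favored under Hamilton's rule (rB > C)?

Hamilton's rule: the trait is favored when the sum of r·B over every recipient exceeds the actor's cost C.
r to a full sibling = 1/2 (full sibs share both parents — two paths of length 2: r = 2·(1/2)^2 = 1/2).
r to a first cousin = 0.125 (first cousins share one grandparent pair — two paths of length 4: r = 2·(1/2)^4 = 1/8).
Summing one r·B term per recipient: 3·0.5·0.0321 + 1·0.125·0.351 = 0.092025.
0.092025 < 0.21: the indirect benefit is less than the cost.

No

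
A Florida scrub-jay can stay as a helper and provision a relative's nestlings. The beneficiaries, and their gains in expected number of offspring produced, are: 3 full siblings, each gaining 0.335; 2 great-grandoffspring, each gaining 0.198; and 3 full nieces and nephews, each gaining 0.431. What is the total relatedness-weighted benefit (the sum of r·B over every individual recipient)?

r to a full sibling = 0.5 (full sibs share both parents — two paths of length 2: r = 2·(1/2)^2 = 1/2).
r to a great-grandoffspring = 1/8 (three parent–offspring links: r = (1/2)^3 = 1/8).
r to a full niece or nephew = 1/4 (full aunt/uncle↔niece/nephew: two paths of length 3 through the shared grandparent pair: r = 2·(1/2)^3 = 1/4).
Summing one r·B term per recipient: 3·0.5·0.335 + 2·0.125·0.198 + 3·0.25·0.431 = 0.87525.

0.87525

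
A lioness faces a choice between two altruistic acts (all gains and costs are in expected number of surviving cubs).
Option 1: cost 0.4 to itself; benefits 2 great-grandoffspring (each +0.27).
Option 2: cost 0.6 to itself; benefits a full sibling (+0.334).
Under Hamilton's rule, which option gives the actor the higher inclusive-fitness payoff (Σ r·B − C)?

Option 1

Option 1: r to a great-grandoffspring = 0.125.
Option 1: Σ r·B − C = (2·0.125·0.27) − 0.4 = -0.3325.
Option 2: r to a full sibling = 0.5.
Option 2: Σ r·B − C = (1·0.5·0.334) − 0.6 = -0.433.
Option 1 has the higher net inclusive-fitness payoff.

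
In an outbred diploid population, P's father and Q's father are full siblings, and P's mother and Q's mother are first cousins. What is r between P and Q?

0.15625

Relatedness sums over independent paths through distinct common ancestors.
P and Q are related in two ways: first cousins through their fathers (r = 1/8) and second cousins through their mothers (r = 1/32).
r = 1/8 + 1/32 = 0.15625.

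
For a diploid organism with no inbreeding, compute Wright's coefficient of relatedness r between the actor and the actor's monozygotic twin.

1

Each parent–offspring link contributes a factor of 1/2, and independent paths through distinct common ancestors add.
Monozygotic twins share every allele identical by descent: r = 1.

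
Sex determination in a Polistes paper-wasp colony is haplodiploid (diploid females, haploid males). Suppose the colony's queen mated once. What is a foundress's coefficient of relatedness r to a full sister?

0.75

Haplodiploid full sisters inherit their father's entire haploid genome identically (contributing 1/2) and on average half of their mother's contribution (1/2 · 1/2 = 1/4); r = 1/2 + 1/4 = 3/4.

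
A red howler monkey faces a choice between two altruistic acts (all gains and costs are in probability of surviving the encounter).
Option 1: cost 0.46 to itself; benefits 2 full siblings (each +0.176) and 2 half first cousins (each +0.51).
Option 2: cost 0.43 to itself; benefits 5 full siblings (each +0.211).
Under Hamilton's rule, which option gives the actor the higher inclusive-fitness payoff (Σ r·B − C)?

Option 2

Option 1: r to a full sibling = 0.5.
Option 1: r to a half first cousin = 0.0625.
Option 1: Σ r·B − C = (2·0.5·0.176 + 2·0.0625·0.51) − 0.46 = -0.22025.
Option 2: r to a full sibling = 0.5.
Option 2: Σ r·B − C = (5·0.5·0.211) − 0.43 = 0.0975.
Option 2 has the higher net inclusive-fitness payoff.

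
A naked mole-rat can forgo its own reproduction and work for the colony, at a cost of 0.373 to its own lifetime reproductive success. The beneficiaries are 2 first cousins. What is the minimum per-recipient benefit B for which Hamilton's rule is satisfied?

r to a first cousin = 1/8 (first cousins share one grandparent pair — two paths of length 4: r = 2·(1/2)^4 = 1/8).
Hamilton's rule with n recipients of equal r: n·r·B > C, so B > C/(n·r) = 0.373/(2·0.125) = 1.492.

1.492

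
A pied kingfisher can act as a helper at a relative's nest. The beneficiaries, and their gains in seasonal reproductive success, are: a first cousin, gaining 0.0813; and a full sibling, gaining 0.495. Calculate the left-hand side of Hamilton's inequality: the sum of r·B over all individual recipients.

0.2576625

r to a first cousin = 1/8 (first cousins share one grandparent pair — two paths of length 4: r = 2·(1/2)^4 = 1/8).
r to a full sibling = 0.5 (full sibs share both parents — two paths of length 2: r = 2·(1/2)^2 = 1/2).
Summing one r·B term per recipient: 1·0.125·0.0813 + 1·0.5·0.495 = 0.2576625.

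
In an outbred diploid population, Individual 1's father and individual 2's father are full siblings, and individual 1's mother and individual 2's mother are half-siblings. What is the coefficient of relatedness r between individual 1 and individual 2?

Wright's path rule: contributions from independent ancestry routes add.
Individual 1 and individual 2 are related in two ways: first cousins through their fathers (r = 1/8) and half first cousins through their mothers (r = 1/16).
r = 1/8 + 1/16 = 3/16 = 0.1875.

0.1875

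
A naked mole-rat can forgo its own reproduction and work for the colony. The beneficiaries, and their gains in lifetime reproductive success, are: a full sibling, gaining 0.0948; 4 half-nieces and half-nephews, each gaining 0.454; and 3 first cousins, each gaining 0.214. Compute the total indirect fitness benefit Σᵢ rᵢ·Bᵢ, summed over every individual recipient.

r to a full sibling = 1/2 (full sibs share both parents — two paths of length 2: r = 2·(1/2)^2 = 1/2).
r to a half-niece or half-nephew = 0.125 (half-aunt/uncle↔niece/nephew: one path of length 3: r = (1/2)^3 = 1/8).
r to a first cousin = 1/8 (first cousins share one grandparent pair — two paths of length 4: r = 2·(1/2)^4 = 1/8).
Summing one r·B term per recipient: 1·0.5·0.0948 + 4·0.125·0.454 + 3·0.125·0.214 = 0.35465.

0.35465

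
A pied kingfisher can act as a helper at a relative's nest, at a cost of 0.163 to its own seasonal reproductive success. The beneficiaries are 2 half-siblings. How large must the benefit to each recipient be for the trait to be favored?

0.326

r to a half-sibling = 1/4 (half-sibs share one parent — one path of length 2: r = (1/2)^2 = 1/4).
Hamilton's rule with n recipients of equal r: n·r·B > C, so B > C/(n·r) = 0.163/(2·0.25) = 0.326.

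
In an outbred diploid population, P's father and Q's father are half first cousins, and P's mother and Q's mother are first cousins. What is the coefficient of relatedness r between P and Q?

0.046875

Relatedness sums over independent paths through distinct common ancestors.
P and Q are related in two ways: half second cousins through their fathers (r = 1/64) and second cousins through their mothers (r = 1/32).
r = 1/64 + 1/32 = 0.046875.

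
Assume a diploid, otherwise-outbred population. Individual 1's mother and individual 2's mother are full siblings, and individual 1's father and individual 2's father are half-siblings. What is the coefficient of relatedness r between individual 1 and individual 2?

0.1875

Relatedness sums over independent paths through distinct common ancestors.
Individual 1 and individual 2 are related in two ways: first cousins through their mothers (r = 1/8) and half first cousins through their fathers (r = 1/16).
r = 1/8 + 1/16 = 0.1875.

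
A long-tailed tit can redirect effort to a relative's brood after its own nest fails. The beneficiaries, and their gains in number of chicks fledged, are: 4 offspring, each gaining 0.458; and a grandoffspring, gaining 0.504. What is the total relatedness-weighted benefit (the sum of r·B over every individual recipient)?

r to an offspring = 0.5 (one parent–offspring link: r = (1/2)^1 = 1/2).
r to a grandoffspring = 1/4 (two parent–offspring links: r = (1/2)^2 = 1/4).
Summing one r·B term per recipient: 4·0.5·0.458 + 1·0.25·0.504 = 1.042.

1.042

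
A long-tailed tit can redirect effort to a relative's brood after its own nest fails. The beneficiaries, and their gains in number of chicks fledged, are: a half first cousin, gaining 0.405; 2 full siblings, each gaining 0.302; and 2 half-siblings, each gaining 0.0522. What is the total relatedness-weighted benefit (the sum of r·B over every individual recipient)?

0.3534125

r to a half first cousin = 1/16 (half first cousins share one grandparent — one path of length 4: r = (1/2)^4 = 1/16).
r to a full sibling = 0.5 (full sibs share both parents — two paths of length 2: r = 2·(1/2)^2 = 1/2).
r to a half-sibling = 0.25 (half-sibs share one parent — one path of length 2: r = (1/2)^2 = 1/4).
Summing one r·B term per recipient: 1·0.0625·0.405 + 2·0.5·0.302 + 2·0.25·0.0522 = 0.3534125.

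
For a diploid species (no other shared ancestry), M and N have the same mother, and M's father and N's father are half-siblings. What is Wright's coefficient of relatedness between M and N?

With two independent routes of shared ancestry, r is the sum of the two contributions.
M and N are related in two ways: half-sibs through their shared mother (r = 1/4) and half first cousins through their fathers (r = 1/16).
r = 1/4 + 1/16 = 5/16 = 0.3125.

0.3125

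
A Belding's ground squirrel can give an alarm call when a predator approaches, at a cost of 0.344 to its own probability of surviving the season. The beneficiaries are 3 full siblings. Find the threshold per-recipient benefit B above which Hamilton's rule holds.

r to a full sibling = 0.5 (full sibs share both parents — two paths of length 2: r = 2·(1/2)^2 = 1/2).
Hamilton's rule with n recipients of equal r: n·r·B > C, so B > C/(n·r) = 0.344/(3·0.5) = 0.2293.

0.2293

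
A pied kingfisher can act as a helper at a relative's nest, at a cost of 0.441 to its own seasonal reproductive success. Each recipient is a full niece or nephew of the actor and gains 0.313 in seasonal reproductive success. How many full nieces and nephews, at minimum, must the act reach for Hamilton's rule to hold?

6

r to a full niece or nephew = 0.25 (full aunt/uncle↔niece/nephew: two paths of length 3 through the shared grandparent pair: r = 2·(1/2)^3 = 1/4).
Hamilton's rule: n·r·B > C  ⇒  n > C/(r·B) = 0.441/(0.25·0.313) = 5.636.
The smallest integer exceeding 5.636 is 6.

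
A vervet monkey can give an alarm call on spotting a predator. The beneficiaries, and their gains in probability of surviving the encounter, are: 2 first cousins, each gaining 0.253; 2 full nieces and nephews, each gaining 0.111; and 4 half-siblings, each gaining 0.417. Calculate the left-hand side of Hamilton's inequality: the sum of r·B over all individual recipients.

r to a first cousin = 0.125 (first cousins share one grandparent pair — two paths of length 4: r = 2·(1/2)^4 = 1/8).
r to a full niece or nephew = 0.25 (full aunt/uncle↔niece/nephew: two paths of length 3 through the shared grandparent pair: r = 2·(1/2)^3 = 1/4).
r to a half-sibling = 1/4 (half-sibs share one parent — one path of length 2: r = (1/2)^2 = 1/4).
Summing one r·B term per recipient: 2·0.125·0.253 + 2·0.25·0.111 + 4·0.25·0.417 = 0.53575.

0.53575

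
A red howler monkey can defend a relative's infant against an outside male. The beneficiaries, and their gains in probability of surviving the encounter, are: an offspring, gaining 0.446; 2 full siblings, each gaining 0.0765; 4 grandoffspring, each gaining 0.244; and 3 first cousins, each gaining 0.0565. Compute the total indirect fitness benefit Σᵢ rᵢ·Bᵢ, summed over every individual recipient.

r to an offspring = 0.5 (one parent–offspring link: r = (1/2)^1 = 1/2).
r to a full sibling = 1/2 (full sibs share both parents — two paths of length 2: r = 2·(1/2)^2 = 1/2).
r to a grandoffspring = 0.25 (two parent–offspring links: r = (1/2)^2 = 1/4).
r to a first cousin = 0.125 (first cousins share one grandparent pair — two paths of length 4: r = 2·(1/2)^4 = 1/8).
Summing one r·B term per recipient: 1·0.5·0.446 + 2·0.5·0.0765 + 4·0.25·0.244 + 3·0.125·0.0565 = 0.5646875.

0.5646875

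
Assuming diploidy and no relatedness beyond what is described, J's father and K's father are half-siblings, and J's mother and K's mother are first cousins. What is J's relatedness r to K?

0.09375

Independent pedigree routes through distinct common ancestors add.
J and K are related in two ways: half first cousins through their fathers (r = 1/16) and second cousins through their mothers (r = 1/32).
r = 1/16 + 1/32 = 0.09375.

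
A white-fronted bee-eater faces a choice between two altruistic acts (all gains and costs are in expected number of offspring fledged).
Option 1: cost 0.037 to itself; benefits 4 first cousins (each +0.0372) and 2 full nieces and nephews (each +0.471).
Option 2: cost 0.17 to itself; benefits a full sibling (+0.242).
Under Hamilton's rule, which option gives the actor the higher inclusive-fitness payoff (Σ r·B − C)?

Option 1: r to a first cousin = 0.125.
Option 1: r to a full niece or nephew = 0.25.
Option 1: Σ r·B − C = (4·0.125·0.0372 + 2·0.25·0.471) − 0.037 = 0.2171.
Option 2: r to a full sibling = 0.5.
Option 2: Σ r·B − C = (1·0.5·0.242) − 0.17 = -0.049.
Option 1 has the higher net inclusive-fitness payoff.

Option 1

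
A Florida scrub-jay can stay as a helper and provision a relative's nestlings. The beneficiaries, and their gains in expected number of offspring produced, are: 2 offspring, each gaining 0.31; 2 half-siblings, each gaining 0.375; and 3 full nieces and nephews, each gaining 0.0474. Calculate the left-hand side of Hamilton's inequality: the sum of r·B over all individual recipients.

0.53305

r to an offspring = 1/2 (one parent–offspring link: r = (1/2)^1 = 1/2).
r to a half-sibling = 0.25 (half-sibs share one parent — one path of length 2: r = (1/2)^2 = 1/4).
r to a full niece or nephew = 1/4 (full aunt/uncle↔niece/nephew: two paths of length 3 through the shared grandparent pair: r = 2·(1/2)^3 = 1/4).
Summing one r·B term per recipient: 2·0.5·0.31 + 2·0.25·0.375 + 3·0.25·0.0474 = 0.53305.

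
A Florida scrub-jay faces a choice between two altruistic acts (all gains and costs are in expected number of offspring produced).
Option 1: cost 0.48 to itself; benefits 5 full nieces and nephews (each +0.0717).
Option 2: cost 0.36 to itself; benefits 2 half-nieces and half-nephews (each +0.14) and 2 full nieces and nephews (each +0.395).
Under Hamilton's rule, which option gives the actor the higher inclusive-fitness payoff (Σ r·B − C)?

Option 2

Option 1: r to a full niece or nephew = 0.25.
Option 1: Σ r·B − C = (5·0.25·0.0717) − 0.48 = -0.390375.
Option 2: r to a half-niece or half-nephew = 0.125.
Option 2: r to a full niece or nephew = 0.25.
Option 2: Σ r·B − C = (2·0.125·0.14 + 2·0.25·0.395) − 0.36 = -0.1275.
Option 2 has the higher net inclusive-fitness payoff.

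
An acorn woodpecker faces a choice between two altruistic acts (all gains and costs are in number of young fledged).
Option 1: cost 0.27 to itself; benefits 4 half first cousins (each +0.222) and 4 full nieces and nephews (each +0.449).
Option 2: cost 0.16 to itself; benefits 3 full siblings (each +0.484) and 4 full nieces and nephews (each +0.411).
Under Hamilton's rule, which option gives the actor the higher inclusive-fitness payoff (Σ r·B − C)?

Option 2

Option 1: r to a half first cousin = 0.0625.
Option 1: r to a full niece or nephew = 0.25.
Option 1: Σ r·B − C = (4·0.0625·0.222 + 4·0.25·0.449) − 0.27 = 0.2345.
Option 2: r to a full sibling = 0.5.
Option 2: r to a full niece or nephew = 0.25.
Option 2: Σ r·B − C = (3·0.5·0.484 + 4·0.25·0.411) − 0.16 = 0.977.
Option 2 has the higher net inclusive-fitness payoff.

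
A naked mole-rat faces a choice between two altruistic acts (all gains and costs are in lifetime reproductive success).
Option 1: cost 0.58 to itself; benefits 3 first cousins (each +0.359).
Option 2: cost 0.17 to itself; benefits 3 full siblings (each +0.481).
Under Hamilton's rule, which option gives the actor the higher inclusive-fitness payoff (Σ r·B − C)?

Option 1: r to a first cousin = 0.125.
Option 1: Σ r·B − C = (3·0.125·0.359) − 0.58 = -0.445375.
Option 2: r to a full sibling = 0.5.
Option 2: Σ r·B − C = (3·0.5·0.481) − 0.17 = 0.5515.
Option 2 has the higher net inclusive-fitness payoff.

Option 2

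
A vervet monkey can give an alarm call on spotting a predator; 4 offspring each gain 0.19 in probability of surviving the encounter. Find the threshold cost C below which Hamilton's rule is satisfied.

0.38

r to an offspring = 1/2 (one parent–offspring link: r = (1/2)^1 = 1/2).
Hamilton's rule: n·r·B > C, so the trait is favored while C < n·r·B = 4·0.5·0.19 = 0.38.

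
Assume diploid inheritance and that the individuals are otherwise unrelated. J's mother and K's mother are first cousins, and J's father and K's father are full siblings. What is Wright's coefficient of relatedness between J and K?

0.15625

Relatedness sums over independent paths through distinct common ancestors.
J and K are related in two ways: second cousins through their mothers (r = 1/32) and first cousins through their fathers (r = 1/8).
r = 1/32 + 1/8 = 0.15625.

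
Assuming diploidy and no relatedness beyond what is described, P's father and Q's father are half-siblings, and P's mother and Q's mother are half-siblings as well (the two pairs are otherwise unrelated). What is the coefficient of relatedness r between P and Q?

Relatedness sums over independent paths through distinct common ancestors.
P and Q are related in two ways: half first cousins through their fathers (r = 1/16) and half first cousins through their mothers (r = 1/16).
r = 1/16 + 1/16 = 1/8 = 0.125.

0.125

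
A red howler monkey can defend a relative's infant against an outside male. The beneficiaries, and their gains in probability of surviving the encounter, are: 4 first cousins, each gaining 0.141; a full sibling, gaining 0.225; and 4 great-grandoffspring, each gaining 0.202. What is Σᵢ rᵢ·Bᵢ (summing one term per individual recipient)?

0.284

r to a first cousin = 1/8 (first cousins share one grandparent pair — two paths of length 4: r = 2·(1/2)^4 = 1/8).
r to a full sibling = 0.5 (full sibs share both parents — two paths of length 2: r = 2·(1/2)^2 = 1/2).
r to a great-grandoffspring = 1/8 (three parent–offspring links: r = (1/2)^3 = 1/8).
Summing one r·B term per recipient: 4·0.125·0.141 + 1·0.5·0.225 + 4·0.125·0.202 = 0.284.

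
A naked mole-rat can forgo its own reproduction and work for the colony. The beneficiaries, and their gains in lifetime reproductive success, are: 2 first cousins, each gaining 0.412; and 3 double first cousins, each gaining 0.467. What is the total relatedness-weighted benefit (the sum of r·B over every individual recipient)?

r to a first cousin = 0.125 (first cousins share one grandparent pair — two paths of length 4: r = 2·(1/2)^4 = 1/8).
r to a double first cousin = 0.25 (double first cousins share both grandparent pairs — four paths of length 4: r = 4·(1/2)^4 = 1/4).
Summing one r·B term per recipient: 2·0.125·0.412 + 3·0.25·0.467 = 0.45325.

0.45325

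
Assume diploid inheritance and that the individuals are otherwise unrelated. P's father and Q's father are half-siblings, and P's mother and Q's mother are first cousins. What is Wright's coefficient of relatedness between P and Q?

0.09375

Relatedness sums over independent paths through distinct common ancestors.
P and Q are related in two ways: half first cousins through their fathers (r = 1/16) and second cousins through their mothers (r = 1/32).
r = 1/16 + 1/32 = 0.09375.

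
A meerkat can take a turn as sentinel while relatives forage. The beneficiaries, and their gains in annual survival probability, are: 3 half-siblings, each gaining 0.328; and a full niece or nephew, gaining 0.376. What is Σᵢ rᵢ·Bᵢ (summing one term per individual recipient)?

r to a half-sibling = 0.25 (half-sibs share one parent — one path of length 2: r = (1/2)^2 = 1/4).
r to a full niece or nephew = 1/4 (full aunt/uncle↔niece/nephew: two paths of length 3 through the shared grandparent pair: r = 2·(1/2)^3 = 1/4).
Summing one r·B term per recipient: 3·0.25·0.328 + 1·0.25·0.376 = 0.34.

0.34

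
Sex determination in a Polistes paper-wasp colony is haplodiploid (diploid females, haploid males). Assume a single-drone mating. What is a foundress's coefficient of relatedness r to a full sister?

Haplodiploid full sisters inherit their father's entire haploid genome identically (contributing 1/2) and on average half of their mother's contribution (1/2 · 1/2 = 1/4); r = 1/2 + 1/4 = 3/4.

0.75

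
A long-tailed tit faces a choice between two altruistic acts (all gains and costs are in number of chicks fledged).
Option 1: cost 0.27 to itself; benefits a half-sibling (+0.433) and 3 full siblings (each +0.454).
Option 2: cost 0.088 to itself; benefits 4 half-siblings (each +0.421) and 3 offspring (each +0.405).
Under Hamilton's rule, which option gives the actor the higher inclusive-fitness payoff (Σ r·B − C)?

Option 1: r to a half-sibling = 0.25.
Option 1: r to a full sibling = 0.5.
Option 1: Σ r·B − C = (1·0.25·0.433 + 3·0.5·0.454) − 0.27 = 0.51925.
Option 2: r to a half-sibling = 0.25.
Option 2: r to an offspring = 0.5.
Option 2: Σ r·B − C = (4·0.25·0.421 + 3·0.5·0.405) − 0.088 = 0.9405.
Option 2 has the higher net inclusive-fitness payoff.

Option 2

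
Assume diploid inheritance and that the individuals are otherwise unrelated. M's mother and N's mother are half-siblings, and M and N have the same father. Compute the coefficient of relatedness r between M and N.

0.3125

Wright's path rule: contributions from independent ancestry routes add.
M and N are related in two ways: half first cousins through their mothers (r = 1/16) and half-sibs through their shared father (r = 1/4).
r = 1/16 + 1/4 = 5/16 = 0.3125.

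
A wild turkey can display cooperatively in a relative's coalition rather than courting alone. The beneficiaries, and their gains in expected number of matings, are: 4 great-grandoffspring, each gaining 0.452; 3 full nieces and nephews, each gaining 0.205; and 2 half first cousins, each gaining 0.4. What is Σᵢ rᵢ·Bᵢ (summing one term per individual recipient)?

0.42975

r to a great-grandoffspring = 0.125 (three parent–offspring links: r = (1/2)^3 = 1/8).
r to a full niece or nephew = 0.25 (full aunt/uncle↔niece/nephew: two paths of length 3 through the shared grandparent pair: r = 2·(1/2)^3 = 1/4).
r to a half first cousin = 1/16 (half first cousins share one grandparent — one path of length 4: r = (1/2)^4 = 1/16).
Summing one r·B term per recipient: 4·0.125·0.452 + 3·0.25·0.205 + 2·0.0625·0.4 = 0.42975.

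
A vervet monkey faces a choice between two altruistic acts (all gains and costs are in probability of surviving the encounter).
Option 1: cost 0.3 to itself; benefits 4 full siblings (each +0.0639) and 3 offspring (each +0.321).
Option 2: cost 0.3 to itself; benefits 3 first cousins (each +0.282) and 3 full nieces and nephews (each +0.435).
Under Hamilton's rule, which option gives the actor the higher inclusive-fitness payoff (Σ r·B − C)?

Option 1: r to a full sibling = 0.5.
Option 1: r to an offspring = 0.5.
Option 1: Σ r·B − C = (4·0.5·0.0639 + 3·0.5·0.321) − 0.3 = 0.3093.
Option 2: r to a first cousin = 0.125.
Option 2: r to a full niece or nephew = 0.25.
Option 2: Σ r·B − C = (3·0.125·0.282 + 3·0.25·0.435) − 0.3 = 0.132.
Option 1 has the higher net inclusive-fitness payoff.

Option 1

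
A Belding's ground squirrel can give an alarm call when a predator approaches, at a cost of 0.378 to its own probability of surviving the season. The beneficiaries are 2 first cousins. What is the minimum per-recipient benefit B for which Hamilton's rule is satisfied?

r to a first cousin = 0.125 (first cousins share one grandparent pair — two paths of length 4: r = 2·(1/2)^4 = 1/8).
Hamilton's rule with n recipients of equal r: n·r·B > C, so B > C/(n·r) = 0.378/(2·0.125) = 1.512.

1.512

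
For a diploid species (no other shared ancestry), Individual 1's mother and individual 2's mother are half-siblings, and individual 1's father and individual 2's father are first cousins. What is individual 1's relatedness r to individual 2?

Wright's path rule: contributions from independent ancestry routes add.
Individual 1 and individual 2 are related in two ways: half first cousins through their mothers (r = 1/16) and second cousins through their fathers (r = 1/32).
r = 1/16 + 1/32 = 3/32 = 0.09375.

0.09375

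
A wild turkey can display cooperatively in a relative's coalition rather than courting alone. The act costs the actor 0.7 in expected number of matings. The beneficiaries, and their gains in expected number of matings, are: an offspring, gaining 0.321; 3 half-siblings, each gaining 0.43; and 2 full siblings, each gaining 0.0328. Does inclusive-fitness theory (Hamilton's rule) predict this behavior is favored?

Hamilton's rule: the trait is favored when the sum of r·B over every recipient exceeds the actor's cost C.
r to an offspring = 1/2 (one parent–offspring link: r = (1/2)^1 = 1/2).
r to a half-sibling = 0.25 (half-sibs share one parent — one path of length 2: r = (1/2)^2 = 1/4).
r to a full sibling = 1/2 (full sibs share both parents — two paths of length 2: r = 2·(1/2)^2 = 1/2).
Summing one r·B term per recipient: 1·0.5·0.321 + 3·0.25·0.43 + 2·0.5·0.0328 = 0.5158.
0.5158 < 0.7: the indirect benefit is less than the cost.

No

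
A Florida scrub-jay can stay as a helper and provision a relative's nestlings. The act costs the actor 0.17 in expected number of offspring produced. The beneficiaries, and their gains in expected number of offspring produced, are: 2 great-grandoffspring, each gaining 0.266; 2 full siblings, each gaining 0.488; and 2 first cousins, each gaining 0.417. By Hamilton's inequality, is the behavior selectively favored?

Hamilton's rule: the trait is favored when the sum of r·B over every recipient exceeds the actor's cost C.
r to a great-grandoffspring = 0.125 (three parent–offspring links: r = (1/2)^3 = 1/8).
r to a full sibling = 0.5 (full sibs share both parents — two paths of length 2: r = 2·(1/2)^2 = 1/2).
r to a first cousin = 0.125 (first cousins share one grandparent pair — two paths of length 4: r = 2·(1/2)^4 = 1/8).
Summing one r·B term per recipient: 2·0.125·0.266 + 2·0.5·0.488 + 2·0.125·0.417 = 0.65875.
0.65875 > 0.17: the indirect benefit exceeds the cost.

Yes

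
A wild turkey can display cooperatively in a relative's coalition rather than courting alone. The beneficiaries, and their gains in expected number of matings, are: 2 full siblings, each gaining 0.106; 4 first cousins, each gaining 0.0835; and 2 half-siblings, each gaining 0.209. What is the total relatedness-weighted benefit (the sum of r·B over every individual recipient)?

0.25225

r to a full sibling = 0.5 (full sibs share both parents — two paths of length 2: r = 2·(1/2)^2 = 1/2).
r to a first cousin = 1/8 (first cousins share one grandparent pair — two paths of length 4: r = 2·(1/2)^4 = 1/8).
r to a half-sibling = 0.25 (half-sibs share one parent — one path of length 2: r = (1/2)^2 = 1/4).
Summing one r·B term per recipient: 2·0.5·0.106 + 4·0.125·0.0835 + 2·0.25·0.209 = 0.25225.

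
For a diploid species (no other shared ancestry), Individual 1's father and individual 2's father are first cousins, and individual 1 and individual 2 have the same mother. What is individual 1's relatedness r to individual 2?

Relatedness sums over independent paths through distinct common ancestors.
Individual 1 and individual 2 are related in two ways: second cousins through their fathers (r = 1/32) and half-sibs through their shared mother (r = 1/4).
r = 1/32 + 1/4 = 9/32 = 0.28125.

0.28125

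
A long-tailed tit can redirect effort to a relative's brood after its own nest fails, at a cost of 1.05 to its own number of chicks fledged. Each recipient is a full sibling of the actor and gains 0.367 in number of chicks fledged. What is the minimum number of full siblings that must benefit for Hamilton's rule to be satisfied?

6

r to a full sibling = 1/2 (full sibs share both parents — two paths of length 2: r = 2·(1/2)^2 = 1/2).
Hamilton's rule: n·r·B > C  ⇒  n > C/(r·B) = 1.05/(0.5·0.367) = 5.722.
The smallest integer exceeding 5.722 is 6.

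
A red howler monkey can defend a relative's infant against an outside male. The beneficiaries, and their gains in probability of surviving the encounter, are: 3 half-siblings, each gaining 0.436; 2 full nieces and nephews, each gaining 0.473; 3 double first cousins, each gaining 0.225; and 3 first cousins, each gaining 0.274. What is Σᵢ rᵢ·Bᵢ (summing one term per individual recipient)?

0.835

r to a half-sibling = 1/4 (half-sibs share one parent — one path of length 2: r = (1/2)^2 = 1/4).
r to a full niece or nephew = 0.25 (full aunt/uncle↔niece/nephew: two paths of length 3 through the shared grandparent pair: r = 2·(1/2)^3 = 1/4).
r to a double first cousin = 1/4 (double first cousins share both grandparent pairs — four paths of length 4: r = 4·(1/2)^4 = 1/4).
r to a first cousin = 0.125 (first cousins share one grandparent pair — two paths of length 4: r = 2·(1/2)^4 = 1/8).
Summing one r·B term per recipient: 3·0.25·0.436 + 2·0.25·0.473 + 3·0.25·0.225 + 3·0.125·0.274 = 0.835.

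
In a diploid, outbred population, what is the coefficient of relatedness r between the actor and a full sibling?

Full sibs share both parents — two paths of length 2: r = 2·(1/2)^2 = 1/2.

0.5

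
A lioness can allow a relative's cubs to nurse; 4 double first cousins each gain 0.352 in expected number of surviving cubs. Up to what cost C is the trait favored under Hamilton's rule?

0.352

r to a double first cousin = 0.25 (double first cousins share both grandparent pairs — four paths of length 4: r = 4·(1/2)^4 = 1/4).
Hamilton's rule: n·r·B > C, so the trait is favored while C < n·r·B = 4·0.25·0.352 = 0.352.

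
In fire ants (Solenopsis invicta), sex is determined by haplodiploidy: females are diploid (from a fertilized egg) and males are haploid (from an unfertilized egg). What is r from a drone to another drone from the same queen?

Haploid brothers each carry a random half of the queen's diploid genome, so on average they share half: r = 1/2.

0.5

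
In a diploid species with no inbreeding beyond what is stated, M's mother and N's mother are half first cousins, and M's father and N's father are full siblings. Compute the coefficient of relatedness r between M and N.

With two independent routes of shared ancestry, r is the sum of the two contributions.
M and N are related in two ways: half second cousins through their mothers (r = 1/64) and first cousins through their fathers (r = 1/8).
r = 1/64 + 1/8 = 0.140625.

0.140625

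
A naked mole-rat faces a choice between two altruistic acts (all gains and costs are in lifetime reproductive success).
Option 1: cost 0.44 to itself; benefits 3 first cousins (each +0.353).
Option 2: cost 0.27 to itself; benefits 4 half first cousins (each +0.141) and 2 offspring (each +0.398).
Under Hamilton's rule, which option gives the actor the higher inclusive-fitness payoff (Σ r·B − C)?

Option 2

Option 1: r to a first cousin = 0.125.
Option 1: Σ r·B − C = (3·0.125·0.353) − 0.44 = -0.307625.
Option 2: r to a half first cousin = 0.0625.
Option 2: r to an offspring = 0.5.
Option 2: Σ r·B − C = (4·0.0625·0.141 + 2·0.5·0.398) − 0.27 = 0.16325.
Option 2 has the higher net inclusive-fitness payoff.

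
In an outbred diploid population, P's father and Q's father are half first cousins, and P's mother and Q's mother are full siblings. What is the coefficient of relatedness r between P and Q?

Wright's path rule: contributions from independent ancestry routes add.
P and Q are related in two ways: half second cousins through their fathers (r = 1/64) and first cousins through their mothers (r = 1/8).
r = 1/64 + 1/8 = 0.140625.

0.140625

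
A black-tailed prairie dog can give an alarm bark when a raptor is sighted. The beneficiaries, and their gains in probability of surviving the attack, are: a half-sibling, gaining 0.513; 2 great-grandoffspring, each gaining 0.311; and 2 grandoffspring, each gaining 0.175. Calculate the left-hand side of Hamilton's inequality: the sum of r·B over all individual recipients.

r to a half-sibling = 0.25 (half-sibs share one parent — one path of length 2: r = (1/2)^2 = 1/4).
r to a great-grandoffspring = 0.125 (three parent–offspring links: r = (1/2)^3 = 1/8).
r to a grandoffspring = 0.25 (two parent–offspring links: r = (1/2)^2 = 1/4).
Summing one r·B term per recipient: 1·0.25·0.513 + 2·0.125·0.311 + 2·0.25·0.175 = 0.2935.

0.2935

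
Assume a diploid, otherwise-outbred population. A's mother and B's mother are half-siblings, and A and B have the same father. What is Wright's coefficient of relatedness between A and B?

0.3125

Wright's path rule: contributions from independent ancestry routes add.
A and B are related in two ways: half first cousins through their mothers (r = 1/16) and half-sibs through their shared father (r = 1/4).
r = 1/16 + 1/4 = 5/16 = 0.3125.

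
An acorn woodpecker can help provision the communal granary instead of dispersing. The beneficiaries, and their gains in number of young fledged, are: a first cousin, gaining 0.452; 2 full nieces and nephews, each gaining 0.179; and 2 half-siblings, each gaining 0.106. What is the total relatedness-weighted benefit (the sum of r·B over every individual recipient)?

0.199

r to a first cousin = 0.125 (first cousins share one grandparent pair — two paths of length 4: r = 2·(1/2)^4 = 1/8).
r to a full niece or nephew = 0.25 (full aunt/uncle↔niece/nephew: two paths of length 3 through the shared grandparent pair: r = 2·(1/2)^3 = 1/4).
r to a half-sibling = 1/4 (half-sibs share one parent — one path of length 2: r = (1/2)^2 = 1/4).
Summing one r·B term per recipient: 1·0.125·0.452 + 2·0.25·0.179 + 2·0.25·0.106 = 0.199.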